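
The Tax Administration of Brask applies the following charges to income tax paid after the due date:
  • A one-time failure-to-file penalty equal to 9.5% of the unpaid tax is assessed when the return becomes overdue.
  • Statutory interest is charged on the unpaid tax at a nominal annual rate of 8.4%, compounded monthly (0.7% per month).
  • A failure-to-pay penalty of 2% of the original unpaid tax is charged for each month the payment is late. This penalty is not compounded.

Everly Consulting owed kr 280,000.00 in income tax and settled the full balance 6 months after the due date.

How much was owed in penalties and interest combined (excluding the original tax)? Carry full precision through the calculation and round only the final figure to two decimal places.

Failure-to-file penalty: 9.5% × kr 280,000.00 = kr 26,600.00
Failure-to-pay penalty = 2% × kr 280,000.00 × 6 mo = kr 33,600.00
Interest: kr 280,000.00 × ((1 + 0.007)^6 − 1) = kr 280,000.00 × 0.0427419… = kr 11,967.7309…
Penalties + interest = kr 60,200.0000 + kr 11,967.7309… = kr 72,167.73

kr 72,167.73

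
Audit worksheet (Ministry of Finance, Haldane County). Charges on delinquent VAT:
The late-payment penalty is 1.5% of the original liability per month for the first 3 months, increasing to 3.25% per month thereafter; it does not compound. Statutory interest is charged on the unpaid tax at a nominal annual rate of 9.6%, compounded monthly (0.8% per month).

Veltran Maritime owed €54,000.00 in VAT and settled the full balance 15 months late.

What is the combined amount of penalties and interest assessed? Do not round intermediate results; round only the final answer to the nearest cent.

€30,345.77

Penalty, months 1–3: 3 × 1.5% × €54,000.00 = €2,430.00
Penalty, months 4–15: 12 × 3.25% × €54,000.00 = €21,060.00
Interest: €54,000.00 × ((1 + 0.008)^15 − 1) = €54,000.00 × 0.1269587… = €6,855.7671…
Penalties + interest = €23,490.0000 + €6,855.7671… = €30,345.77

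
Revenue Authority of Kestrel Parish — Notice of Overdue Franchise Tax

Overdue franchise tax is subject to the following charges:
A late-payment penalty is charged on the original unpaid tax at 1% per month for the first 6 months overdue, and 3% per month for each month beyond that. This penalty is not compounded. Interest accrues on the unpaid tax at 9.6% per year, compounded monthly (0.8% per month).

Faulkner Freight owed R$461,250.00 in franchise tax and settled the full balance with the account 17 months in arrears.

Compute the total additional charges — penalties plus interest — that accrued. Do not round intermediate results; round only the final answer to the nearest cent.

R$246,797.40

Penalty, months 1–6: 6 × 1% × R$461,250.00 = R$27,675.00
Penalty, months 7–17: 11 × 3% × R$461,250.00 = R$152,212.50
Interest: R$461,250.00 × ((1 + 0.008)^17 − 1) = R$461,250.00 × 0.1450621… = R$66,909.9003…
Penalties + interest = R$179,887.5000 + R$66,909.9003… = R$246,797.40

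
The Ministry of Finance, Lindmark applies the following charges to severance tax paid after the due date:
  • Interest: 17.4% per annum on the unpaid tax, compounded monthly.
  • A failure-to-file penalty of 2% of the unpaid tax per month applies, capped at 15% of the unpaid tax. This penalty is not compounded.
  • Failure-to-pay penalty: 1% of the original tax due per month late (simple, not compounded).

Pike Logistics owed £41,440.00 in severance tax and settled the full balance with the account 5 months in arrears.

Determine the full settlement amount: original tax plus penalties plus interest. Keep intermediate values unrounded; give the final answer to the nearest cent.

£50,748.80

Failure-to-file: 5 × 2% × £41,440.00 = £4,144.00 (under the 15% cap)
Failure-to-pay penalty: 5 × 1% × £41,440.00 = £2,072.00
Interest (17.4%/yr ÷ 12 = 1.45%/month): £41,440.00 × ((1 + 0.0145)^5 − 1) = £3,092.8001…
Total = £41,440.00 + £6,216.0000 + £3,092.8001… = £50,748.80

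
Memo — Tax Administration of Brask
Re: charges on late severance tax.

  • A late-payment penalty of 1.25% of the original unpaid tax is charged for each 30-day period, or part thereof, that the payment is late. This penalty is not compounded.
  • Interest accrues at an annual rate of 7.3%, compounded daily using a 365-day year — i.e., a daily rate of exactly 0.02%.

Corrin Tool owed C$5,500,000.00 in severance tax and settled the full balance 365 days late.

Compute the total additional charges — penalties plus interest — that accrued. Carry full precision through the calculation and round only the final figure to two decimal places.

C$1,310,224.77

Penalty periods: ⌈365/30⌉ = 13; penalty = 13 × 1.25% × C$5,500,000.00 = C$893,750.00
Interest: C$5,500,000.00 × ((1 + 0.0002)^365 − 1) = C$5,500,000.00 × 0.07572269… = C$416,474.7684…
Penalties + interest = C$893,750.0000 + C$416,474.7684… = C$1,310,224.77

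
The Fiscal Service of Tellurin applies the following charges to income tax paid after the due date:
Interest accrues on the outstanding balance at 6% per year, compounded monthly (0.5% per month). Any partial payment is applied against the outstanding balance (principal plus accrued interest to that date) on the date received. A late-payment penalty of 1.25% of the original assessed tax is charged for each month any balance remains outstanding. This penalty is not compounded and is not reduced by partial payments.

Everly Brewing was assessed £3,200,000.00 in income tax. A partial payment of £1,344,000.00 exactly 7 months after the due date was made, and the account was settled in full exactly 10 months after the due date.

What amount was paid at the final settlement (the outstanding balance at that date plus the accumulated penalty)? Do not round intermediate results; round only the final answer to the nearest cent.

£2,399,387.45

Balance at month 7: £3,200,000.0000 × (1 + 0.005)^7 = £3,313,694.0702…
After £1,344,000.00 payment: £3,313,694.0702… − £1,344,000.00 = £1,969,694.0702…
Balance at month 10: £1,969,694.0702… × (1 + 0.005)^3 = £1,999,387.4545…
Penalty: 10 × 1.25% × £3,200,000.00 = £400,000.00
Final settlement = outstanding balance + penalty = £1,999,387.4545… + £400,000.00 = £2,399,387.45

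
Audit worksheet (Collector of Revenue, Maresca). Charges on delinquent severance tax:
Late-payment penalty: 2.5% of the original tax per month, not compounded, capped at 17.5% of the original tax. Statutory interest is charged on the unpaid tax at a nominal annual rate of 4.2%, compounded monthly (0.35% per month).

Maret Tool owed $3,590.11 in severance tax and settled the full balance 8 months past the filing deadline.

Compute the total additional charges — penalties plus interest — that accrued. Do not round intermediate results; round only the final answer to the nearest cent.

Penalty (uncapped): 8 × 2.5% × $3,590.11 = $718.02…; cap = 17.5% × $3,590.11 = $628.27… → penalty = $628.27…
Interest: $3,590.11 × ((1 + 0.0035)^8 − 1) = $3,590.11 × 0.0283454… = $101.7631…
Penalties + interest = $628.2693… + $101.7631… = $730.03

$730.03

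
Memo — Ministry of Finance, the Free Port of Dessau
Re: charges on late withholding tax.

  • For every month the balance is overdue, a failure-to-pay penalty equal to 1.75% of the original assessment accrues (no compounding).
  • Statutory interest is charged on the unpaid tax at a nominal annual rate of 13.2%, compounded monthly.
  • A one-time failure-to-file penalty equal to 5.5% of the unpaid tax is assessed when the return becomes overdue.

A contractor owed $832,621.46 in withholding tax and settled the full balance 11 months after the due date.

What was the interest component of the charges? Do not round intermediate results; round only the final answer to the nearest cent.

Interest (13.2%/yr ÷ 12 = 1.1%/month): $832,621.46 × ((1 + 0.011)^11 − 1) = $106,475.2341…

$106,475.23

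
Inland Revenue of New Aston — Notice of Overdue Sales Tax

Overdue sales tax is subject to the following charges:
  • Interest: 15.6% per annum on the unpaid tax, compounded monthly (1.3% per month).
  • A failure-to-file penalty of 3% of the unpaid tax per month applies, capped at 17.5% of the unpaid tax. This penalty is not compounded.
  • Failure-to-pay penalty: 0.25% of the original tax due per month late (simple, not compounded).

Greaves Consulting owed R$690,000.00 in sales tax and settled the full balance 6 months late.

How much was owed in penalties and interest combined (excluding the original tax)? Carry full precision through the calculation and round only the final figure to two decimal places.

Failure-to-file: 6 × 3% × R$690,000.00 = R$124,200.00, capped at 17.5% × R$690,000.00 = R$120,750.00
Failure-to-pay penalty: 6 × 0.25% × R$690,000.00 = R$10,350.00
Interest: R$690,000.00 × ((1 + 0.013)^6 − 1) = R$690,000.00 × 0.0805794… = R$55,599.7657…
Penalties + interest = R$131,100.0000 + R$55,599.7657… = R$186,699.77

R$186,699.77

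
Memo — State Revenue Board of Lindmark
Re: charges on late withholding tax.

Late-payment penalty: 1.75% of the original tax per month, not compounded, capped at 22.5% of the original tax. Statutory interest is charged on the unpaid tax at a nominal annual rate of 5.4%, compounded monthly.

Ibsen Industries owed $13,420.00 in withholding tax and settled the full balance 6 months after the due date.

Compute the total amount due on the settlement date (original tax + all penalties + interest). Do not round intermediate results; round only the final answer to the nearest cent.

Penalty: 6 × 1.75% × $13,420.00 = $1,409.10 (below the 22.5% cap of $3,019.50)
Interest (5.4%/yr ÷ 12 = 0.45%/month): $13,420.00 × ((1 + 0.0045)^6 − 1) = $366.4409…
Total = $13,420.00 + $1,409.1000 + $366.4409… = $15,195.54

$15,195.54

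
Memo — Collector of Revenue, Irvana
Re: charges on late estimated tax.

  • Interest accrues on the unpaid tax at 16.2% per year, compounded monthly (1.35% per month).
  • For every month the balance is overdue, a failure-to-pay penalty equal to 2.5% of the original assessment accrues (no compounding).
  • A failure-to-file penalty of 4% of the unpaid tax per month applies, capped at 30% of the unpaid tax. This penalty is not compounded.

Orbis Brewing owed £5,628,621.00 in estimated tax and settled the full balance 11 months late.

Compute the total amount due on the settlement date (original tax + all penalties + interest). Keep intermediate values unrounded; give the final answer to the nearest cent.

Failure-to-file: 11 × 4% × £5,628,621.00 = £2,476,593.24, capped at 30% × £5,628,621.00 = £1,688,586.30
Failure-to-pay penalty = 2.5% × £5,628,621.00 × 11 mo = £1,547,870.78…
Interest: £5,628,621.00 × ((1 + 0.0135)^11 − 1) = £5,628,621.00 × 0.1589409… = £894,617.9909…
Total = £5,628,621.00 + £3,236,457.0750 + £894,617.9909… = £9,759,696.07

£9,759,696.07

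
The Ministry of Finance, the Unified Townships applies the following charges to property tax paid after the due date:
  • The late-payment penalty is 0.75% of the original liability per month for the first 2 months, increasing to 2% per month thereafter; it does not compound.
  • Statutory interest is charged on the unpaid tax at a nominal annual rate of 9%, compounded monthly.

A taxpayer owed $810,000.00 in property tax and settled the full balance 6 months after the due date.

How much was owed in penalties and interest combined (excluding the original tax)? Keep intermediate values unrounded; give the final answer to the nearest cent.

Penalty, months 1–2: 2 × 0.75% × $810,000.00 = $12,150.00
Penalty, months 3–6: 4 × 2% × $810,000.00 = $64,800.00
Interest (9%/yr ÷ 12 = 0.75%/month): $810,000.00 × ((1 + 0.0075)^6 − 1) = $37,140.3104…
Penalties + interest = $76,950.0000 + $37,140.3104… = $114,090.31

$114,090.31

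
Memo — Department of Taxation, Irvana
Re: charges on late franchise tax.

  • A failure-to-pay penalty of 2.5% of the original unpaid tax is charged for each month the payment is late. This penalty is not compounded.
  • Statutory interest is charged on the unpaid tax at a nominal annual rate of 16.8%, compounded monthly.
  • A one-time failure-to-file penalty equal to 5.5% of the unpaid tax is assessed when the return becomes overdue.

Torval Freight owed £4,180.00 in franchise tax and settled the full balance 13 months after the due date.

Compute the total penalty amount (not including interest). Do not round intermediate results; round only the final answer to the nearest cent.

Failure-to-file penalty: 5.5% × £4,180.00 = £229.90
Failure-to-pay penalty: 13 × 2.5% × £4,180.00 = £1,358.50
Total penalty = £229.90 + £1,358.50 = £1,588.40

£1,588.40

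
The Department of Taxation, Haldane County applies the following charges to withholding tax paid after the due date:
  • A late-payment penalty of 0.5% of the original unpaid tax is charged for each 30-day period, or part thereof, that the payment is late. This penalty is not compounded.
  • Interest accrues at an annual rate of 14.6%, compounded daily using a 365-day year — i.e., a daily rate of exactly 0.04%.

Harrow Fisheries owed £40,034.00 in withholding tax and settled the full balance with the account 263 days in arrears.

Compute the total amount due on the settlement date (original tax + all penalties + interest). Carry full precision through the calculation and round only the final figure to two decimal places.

£46,275.68

Penalty periods: ⌈263/30⌉ = 9; penalty = 9 × 0.5% × £40,034.00 = £1,801.53
Interest: £40,034.00 × ((1 + 0.0004)^263 − 1) = £40,034.00 × 0.11090941… = £4,440.1472…
Total = £40,034.00 + £1,801.5300 + £4,440.1472… = £46,275.68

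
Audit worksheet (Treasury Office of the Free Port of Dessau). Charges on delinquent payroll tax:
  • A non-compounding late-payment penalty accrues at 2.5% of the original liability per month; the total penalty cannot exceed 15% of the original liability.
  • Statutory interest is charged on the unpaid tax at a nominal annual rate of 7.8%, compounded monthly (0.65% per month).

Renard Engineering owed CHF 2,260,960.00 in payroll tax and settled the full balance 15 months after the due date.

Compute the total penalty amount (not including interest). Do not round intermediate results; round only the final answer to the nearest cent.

CHF 339,144.00

Penalty (uncapped): 15 × 2.5% × CHF 2,260,960.00 = CHF 847,860.00; cap = 15% × CHF 2,260,960.00 = CHF 339,144.00 → penalty = CHF 339,144.00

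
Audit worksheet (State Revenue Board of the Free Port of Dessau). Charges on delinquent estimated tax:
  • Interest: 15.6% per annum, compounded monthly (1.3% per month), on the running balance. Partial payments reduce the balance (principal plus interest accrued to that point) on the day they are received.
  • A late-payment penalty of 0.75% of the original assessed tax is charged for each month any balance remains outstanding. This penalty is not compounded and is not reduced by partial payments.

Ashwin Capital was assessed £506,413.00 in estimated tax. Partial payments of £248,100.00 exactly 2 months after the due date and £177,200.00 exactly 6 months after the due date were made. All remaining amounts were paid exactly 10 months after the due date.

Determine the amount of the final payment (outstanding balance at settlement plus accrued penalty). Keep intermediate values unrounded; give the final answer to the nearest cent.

£152,512.45

Balance at month 2: £506,413.0000 × (1 + 0.013)^2 = £519,665.3218…
After £248,100.00 payment: £519,665.3218… − £248,100.00 = £271,565.3218…
Balance at month 6: £271,565.3218… × (1 + 0.013)^4 = £285,964.4800…
After £177,200.00 payment: £285,964.4800… − £177,200.00 = £108,764.4800…
Balance at month 10: £108,764.4800… × (1 + 0.013)^4 = £114,531.4791…
Penalty: 10 × 0.75% × £506,413.00 = £37,980.98…
Final settlement = outstanding balance + penalty = £114,531.4791… + £37,980.98… = £152,512.45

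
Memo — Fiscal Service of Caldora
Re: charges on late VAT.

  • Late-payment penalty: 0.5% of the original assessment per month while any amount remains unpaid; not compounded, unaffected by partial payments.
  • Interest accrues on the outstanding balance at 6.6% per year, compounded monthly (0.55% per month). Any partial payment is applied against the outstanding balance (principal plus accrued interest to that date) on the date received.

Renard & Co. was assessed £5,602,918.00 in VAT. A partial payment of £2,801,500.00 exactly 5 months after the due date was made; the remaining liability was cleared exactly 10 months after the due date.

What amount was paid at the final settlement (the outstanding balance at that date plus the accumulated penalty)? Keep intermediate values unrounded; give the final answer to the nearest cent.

Balance at month 5: £5,602,918.0000 × (1 + 0.0055)^5 = £5,758,702.4752…
After £2,801,500.00 payment: £5,758,702.4752… − £2,801,500.00 = £2,957,202.4752…
Balance at month 10: £2,957,202.4752… × (1 + 0.0055)^5 = £3,039,425.0306…
Penalty: 10 × 0.5% × £5,602,918.00 = £280,145.90
Final settlement = outstanding balance + penalty = £3,039,425.0306… + £280,145.90 = £3,319,570.93

£3,319,570.93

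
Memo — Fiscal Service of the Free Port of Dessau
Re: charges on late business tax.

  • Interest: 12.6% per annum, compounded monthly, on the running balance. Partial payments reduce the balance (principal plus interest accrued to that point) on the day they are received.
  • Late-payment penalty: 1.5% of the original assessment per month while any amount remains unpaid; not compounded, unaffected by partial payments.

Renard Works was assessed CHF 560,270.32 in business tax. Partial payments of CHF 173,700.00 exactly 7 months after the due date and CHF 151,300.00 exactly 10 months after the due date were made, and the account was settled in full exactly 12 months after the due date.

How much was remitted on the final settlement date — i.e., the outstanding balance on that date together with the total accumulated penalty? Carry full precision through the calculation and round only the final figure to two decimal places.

CHF 398,429.21

Monthly rate = 12.6% ÷ 12 = 1.05%
Balance at month 7: CHF 560,270.3200 × (1 + 0.0105)^7 = CHF 602,770.2946…
After CHF 173,700.00 payment: CHF 602,770.2946… − CHF 173,700.00 = CHF 429,070.2946…
Balance at month 10: CHF 429,070.2946… × (1 + 0.0105)^3 = CHF 442,728.4206…
After CHF 151,300.00 payment: CHF 442,728.4206… − CHF 151,300.00 = CHF 291,428.4206…
Balance at month 12: CHF 291,428.4206… × (1 + 0.0105)^2 = CHF 297,580.5474…
Penalty: 12 × 1.5% × CHF 560,270.32 = CHF 100,848.66…
Final settlement = outstanding balance + penalty = CHF 297,580.5474… + CHF 100,848.66… = CHF 398,429.21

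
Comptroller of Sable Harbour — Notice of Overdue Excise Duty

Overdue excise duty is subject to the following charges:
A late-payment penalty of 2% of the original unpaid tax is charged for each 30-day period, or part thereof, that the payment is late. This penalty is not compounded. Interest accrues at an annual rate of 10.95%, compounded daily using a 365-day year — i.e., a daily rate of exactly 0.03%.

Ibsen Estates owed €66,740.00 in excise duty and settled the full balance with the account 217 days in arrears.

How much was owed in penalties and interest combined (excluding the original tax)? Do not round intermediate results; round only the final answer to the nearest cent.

Penalty periods: ⌈217/30⌉ = 8; penalty = 8 × 2% × €66,740.00 = €10,678.40
Interest: €66,740.00 × ((1 + 0.0003)^217 − 1) = €66,740.00 × 0.06725533… = €4,488.6205…
Penalties + interest = €10,678.4000 + €4,488.6205… = €15,167.02

€15,167.02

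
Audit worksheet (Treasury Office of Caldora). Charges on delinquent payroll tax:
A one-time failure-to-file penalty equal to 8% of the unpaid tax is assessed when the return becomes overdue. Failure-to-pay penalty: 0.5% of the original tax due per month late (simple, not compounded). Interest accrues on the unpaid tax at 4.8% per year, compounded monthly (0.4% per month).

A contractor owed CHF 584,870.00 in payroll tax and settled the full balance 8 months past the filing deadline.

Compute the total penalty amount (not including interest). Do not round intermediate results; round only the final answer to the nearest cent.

Failure-to-file penalty: 8% × CHF 584,870.00 = CHF 46,789.60
Failure-to-pay penalty = 0.5% × CHF 584,870.00 × 8 mo = CHF 23,394.80
Total penalty = CHF 46,789.60 + CHF 23,394.80 = CHF 70,184.40

CHF 70,184.40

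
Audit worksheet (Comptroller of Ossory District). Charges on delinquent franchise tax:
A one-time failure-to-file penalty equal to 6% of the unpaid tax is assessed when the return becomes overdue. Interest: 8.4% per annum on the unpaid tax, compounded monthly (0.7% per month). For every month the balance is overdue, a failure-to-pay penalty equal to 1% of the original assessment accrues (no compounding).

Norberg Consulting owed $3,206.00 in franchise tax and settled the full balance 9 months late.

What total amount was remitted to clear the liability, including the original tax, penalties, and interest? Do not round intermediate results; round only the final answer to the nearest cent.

Failure-to-file penalty: 6% × $3,206.00 = $192.36
Failure-to-pay penalty: 9 × 1% × $3,206.00 = $288.54
Interest: $3,206.00 × ((1 + 0.007)^9 − 1) = $3,206.00 × 0.0647931… = $207.7267…
Total = $3,206.00 + $480.9000 + $207.7267… = $3,894.63

$3,894.63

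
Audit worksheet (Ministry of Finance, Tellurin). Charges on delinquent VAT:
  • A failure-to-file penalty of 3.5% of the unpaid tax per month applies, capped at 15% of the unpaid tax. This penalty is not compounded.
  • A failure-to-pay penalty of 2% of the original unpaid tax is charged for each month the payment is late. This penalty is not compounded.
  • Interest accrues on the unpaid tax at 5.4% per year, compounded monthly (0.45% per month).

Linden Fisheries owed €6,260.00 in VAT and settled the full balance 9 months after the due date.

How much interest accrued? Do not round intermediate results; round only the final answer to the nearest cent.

€258.14

Interest: €6,260.00 × ((1 + 0.0045)^9 − 1) = €6,260.00 × 0.0412367… = €258.1418…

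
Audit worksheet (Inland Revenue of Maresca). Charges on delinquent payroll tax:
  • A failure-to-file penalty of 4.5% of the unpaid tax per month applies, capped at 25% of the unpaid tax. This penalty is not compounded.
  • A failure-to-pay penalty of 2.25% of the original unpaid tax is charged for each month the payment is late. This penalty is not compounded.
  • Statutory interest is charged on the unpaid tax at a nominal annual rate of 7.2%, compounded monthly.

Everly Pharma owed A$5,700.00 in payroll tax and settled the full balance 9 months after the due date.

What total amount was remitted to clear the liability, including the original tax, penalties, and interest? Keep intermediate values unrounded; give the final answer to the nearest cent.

Failure-to-file: 9 × 4.5% × A$5,700.00 = A$2,308.50, capped at 25% × A$5,700.00 = A$1,425.00
Failure-to-pay penalty: 9 × 2.25% × A$5,700.00 = A$1,154.25
Interest (7.2%/yr ÷ 12 = 0.6%/month): A$5,700.00 × ((1 + 0.006)^9 − 1) = A$315.2916…
Total = A$5,700.00 + A$2,579.2500 + A$315.2916… = A$8,594.54

A$8,594.54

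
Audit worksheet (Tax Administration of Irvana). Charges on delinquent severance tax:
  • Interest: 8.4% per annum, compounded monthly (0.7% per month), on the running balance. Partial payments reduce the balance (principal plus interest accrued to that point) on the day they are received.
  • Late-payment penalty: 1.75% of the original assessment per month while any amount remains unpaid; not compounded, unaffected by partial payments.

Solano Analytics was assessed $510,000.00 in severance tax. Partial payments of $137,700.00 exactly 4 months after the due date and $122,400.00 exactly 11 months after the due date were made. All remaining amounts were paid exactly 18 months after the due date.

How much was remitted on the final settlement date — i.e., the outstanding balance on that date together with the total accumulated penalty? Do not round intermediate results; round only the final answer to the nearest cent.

Balance at month 4: $510,000.0000 × (1 + 0.007)^4 = $524,430.6409…
After $137,700.00 payment: $524,430.6409… − $137,700.00 = $386,730.6409…
Balance at month 11: $386,730.6409… × (1 + 0.007)^7 = $406,083.0635…
After $122,400.00 payment: $406,083.0635… − $122,400.00 = $283,683.0635…
Balance at month 18: $283,683.0635… × (1 + 0.007)^7 = $297,878.8731…
Penalty: 18 × 1.75% × $510,000.00 = $160,650.00
Final settlement = outstanding balance + penalty = $297,878.8731… + $160,650.00 = $458,528.87

$458,528.87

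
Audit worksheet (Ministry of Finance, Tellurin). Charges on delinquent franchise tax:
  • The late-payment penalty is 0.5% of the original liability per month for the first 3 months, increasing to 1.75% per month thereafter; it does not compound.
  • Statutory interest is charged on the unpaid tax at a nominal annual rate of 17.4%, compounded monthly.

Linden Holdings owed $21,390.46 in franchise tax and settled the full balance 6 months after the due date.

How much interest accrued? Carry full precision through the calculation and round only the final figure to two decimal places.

$1,929.75

Interest (17.4%/yr ÷ 12 = 1.45%/month): $21,390.46 × ((1 + 0.0145)^6 − 1) = $1,929.7487…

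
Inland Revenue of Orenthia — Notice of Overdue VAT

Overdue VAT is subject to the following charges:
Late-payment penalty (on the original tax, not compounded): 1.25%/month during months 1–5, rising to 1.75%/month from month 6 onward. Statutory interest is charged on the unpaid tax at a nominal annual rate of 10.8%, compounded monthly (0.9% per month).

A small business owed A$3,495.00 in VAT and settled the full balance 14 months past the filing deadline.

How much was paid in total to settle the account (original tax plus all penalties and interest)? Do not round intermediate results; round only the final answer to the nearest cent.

Penalty, months 1–5: 5 × 1.25% × A$3,495.00 = A$218.44…
Penalty, months 6–14: 9 × 1.75% × A$3,495.00 = A$550.46…
Interest: A$3,495.00 × ((1 + 0.009)^14 − 1) = A$3,495.00 × 0.1336430… = A$467.0824…
Total = A$3,495.00 + A$768.9000 + A$467.0824… = A$4,730.98

A$4,730.98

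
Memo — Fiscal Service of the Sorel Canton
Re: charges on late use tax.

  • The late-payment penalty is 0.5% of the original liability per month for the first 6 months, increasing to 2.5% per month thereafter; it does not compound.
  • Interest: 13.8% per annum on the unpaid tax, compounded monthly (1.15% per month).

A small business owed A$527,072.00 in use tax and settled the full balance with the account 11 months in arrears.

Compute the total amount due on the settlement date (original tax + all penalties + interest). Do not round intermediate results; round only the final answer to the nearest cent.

A$679,411.92

Penalty, months 1–6: 6 × 0.5% × A$527,072.00 = A$15,812.16
Penalty, months 7–11: 5 × 2.5% × A$527,072.00 = A$65,884.00
Interest: A$527,072.00 × ((1 + 0.0115)^11 − 1) = A$527,072.00 × 0.1340306… = A$70,643.7554…
Total = A$527,072.00 + A$81,696.1600 + A$70,643.7554… = A$679,411.92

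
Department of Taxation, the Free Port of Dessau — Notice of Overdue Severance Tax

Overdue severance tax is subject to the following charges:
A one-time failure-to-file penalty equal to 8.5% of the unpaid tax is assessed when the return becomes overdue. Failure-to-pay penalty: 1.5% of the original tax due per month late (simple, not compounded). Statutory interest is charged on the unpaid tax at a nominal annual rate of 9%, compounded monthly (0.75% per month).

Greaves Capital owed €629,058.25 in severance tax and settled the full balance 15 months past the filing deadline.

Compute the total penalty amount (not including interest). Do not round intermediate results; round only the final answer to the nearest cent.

€195,008.06

Failure-to-file penalty: 8.5% × €629,058.25 = €53,469.95…
Failure-to-pay penalty = 1.5% × €629,058.25 × 15 mo = €141,538.11…
Total penalty = €53,469.95… + €141,538.11… = €195,008.06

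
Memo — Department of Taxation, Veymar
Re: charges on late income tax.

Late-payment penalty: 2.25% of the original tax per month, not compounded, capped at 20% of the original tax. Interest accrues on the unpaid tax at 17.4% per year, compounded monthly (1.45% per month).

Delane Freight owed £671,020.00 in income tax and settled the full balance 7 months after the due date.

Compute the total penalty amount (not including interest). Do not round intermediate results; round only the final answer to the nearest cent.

Penalty: 7 × 2.25% × £671,020.00 = £105,685.65 (below the 20% cap of £134,204.00)

£105,685.65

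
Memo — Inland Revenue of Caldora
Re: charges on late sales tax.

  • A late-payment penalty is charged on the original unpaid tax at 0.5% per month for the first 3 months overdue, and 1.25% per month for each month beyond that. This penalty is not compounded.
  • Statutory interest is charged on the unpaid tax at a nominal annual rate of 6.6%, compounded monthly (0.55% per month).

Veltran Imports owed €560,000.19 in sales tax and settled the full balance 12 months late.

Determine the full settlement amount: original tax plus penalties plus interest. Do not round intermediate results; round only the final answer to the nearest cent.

€669,499.02

Penalty, months 1–3: 3 × 0.5% × €560,000.19 = €8,400.00…
Penalty, months 4–12: 9 × 1.25% × €560,000.19 = €63,000.02…
Interest: €560,000.19 × ((1 + 0.0055)^12 − 1) = €560,000.19 × 0.0680336… = €38,098.8062…
Total = €560,000.19 + €71,400.0242… + €38,098.8062… = €669,499.02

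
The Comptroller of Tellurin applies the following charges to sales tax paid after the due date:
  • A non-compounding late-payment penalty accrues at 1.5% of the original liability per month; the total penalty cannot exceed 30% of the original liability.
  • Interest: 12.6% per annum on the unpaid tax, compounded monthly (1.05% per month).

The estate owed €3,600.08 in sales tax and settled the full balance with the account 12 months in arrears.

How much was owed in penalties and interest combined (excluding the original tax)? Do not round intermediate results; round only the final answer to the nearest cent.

Penalty: 12 × 1.5% × €3,600.08 = €648.01… (below the 30% cap of €1,080.02…)
Interest: €3,600.08 × ((1 + 0.0105)^12 − 1) = €3,600.08 × 0.1335373… = €480.7450…
Penalties + interest = €648.0144 + €480.7450… = €1,128.76

€1,128.76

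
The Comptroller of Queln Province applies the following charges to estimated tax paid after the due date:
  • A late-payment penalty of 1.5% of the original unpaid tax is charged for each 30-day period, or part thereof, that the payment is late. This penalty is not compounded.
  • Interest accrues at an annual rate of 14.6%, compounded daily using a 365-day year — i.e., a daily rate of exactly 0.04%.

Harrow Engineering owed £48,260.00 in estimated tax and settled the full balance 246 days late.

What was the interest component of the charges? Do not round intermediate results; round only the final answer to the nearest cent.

Interest: £48,260.00 × ((1 + 0.0004)^246 − 1) = £48,260.00 × 0.10338235… = £4,989.2322…

£4,989.23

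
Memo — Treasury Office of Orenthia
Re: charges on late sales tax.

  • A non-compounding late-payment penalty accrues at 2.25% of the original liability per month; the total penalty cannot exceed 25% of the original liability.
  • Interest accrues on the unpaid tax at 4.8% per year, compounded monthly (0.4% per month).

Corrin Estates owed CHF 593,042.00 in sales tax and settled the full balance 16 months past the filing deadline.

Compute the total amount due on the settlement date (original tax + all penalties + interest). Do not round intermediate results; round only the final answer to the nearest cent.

Penalty (uncapped): 16 × 2.25% × CHF 593,042.00 = CHF 213,495.12; cap = 25% × CHF 593,042.00 = CHF 148,260.50 → penalty = CHF 148,260.50
Interest: CHF 593,042.00 × ((1 + 0.004)^16 − 1) = CHF 593,042.00 × 0.0659563… = CHF 39,114.8622…
Total = CHF 593,042.00 + CHF 148,260.5000 + CHF 39,114.8622… = CHF 780,417.36

CHF 780,417.36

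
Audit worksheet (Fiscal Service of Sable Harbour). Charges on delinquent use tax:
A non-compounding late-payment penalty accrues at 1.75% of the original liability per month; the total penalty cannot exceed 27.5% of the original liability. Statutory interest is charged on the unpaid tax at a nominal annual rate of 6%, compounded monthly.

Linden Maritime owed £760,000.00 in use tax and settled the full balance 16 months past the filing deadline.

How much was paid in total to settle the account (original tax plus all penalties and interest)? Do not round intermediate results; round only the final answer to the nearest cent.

Penalty (uncapped): 16 × 1.75% × £760,000.00 = £212,800.00; cap = 27.5% × £760,000.00 = £209,000.00 → penalty = £209,000.00
Interest (6%/yr ÷ 12 = 0.5%/month): £760,000.00 × ((1 + 0.005)^16 − 1) = £63,134.0750…
Total = £760,000.00 + £209,000.0000 + £63,134.0750… = £1,032,134.07

£1,032,134.07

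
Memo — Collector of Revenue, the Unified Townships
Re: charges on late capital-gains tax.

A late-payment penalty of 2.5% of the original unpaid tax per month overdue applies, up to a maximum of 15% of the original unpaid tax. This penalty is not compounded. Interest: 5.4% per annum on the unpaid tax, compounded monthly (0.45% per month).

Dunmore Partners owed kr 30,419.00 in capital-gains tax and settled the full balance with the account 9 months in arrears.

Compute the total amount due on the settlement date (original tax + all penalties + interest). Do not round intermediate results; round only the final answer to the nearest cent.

kr 36,236.23

Penalty (uncapped): 9 × 2.5% × kr 30,419.00 = kr 6,844.28…; cap = 15% × kr 30,419.00 = kr 4,562.85 → penalty = kr 4,562.85
Interest: kr 30,419.00 × ((1 + 0.0045)^9 − 1) = kr 30,419.00 × 0.0412367… = kr 1,254.3794…
Total = kr 30,419.00 + kr 4,562.8500 + kr 1,254.3794… = kr 36,236.23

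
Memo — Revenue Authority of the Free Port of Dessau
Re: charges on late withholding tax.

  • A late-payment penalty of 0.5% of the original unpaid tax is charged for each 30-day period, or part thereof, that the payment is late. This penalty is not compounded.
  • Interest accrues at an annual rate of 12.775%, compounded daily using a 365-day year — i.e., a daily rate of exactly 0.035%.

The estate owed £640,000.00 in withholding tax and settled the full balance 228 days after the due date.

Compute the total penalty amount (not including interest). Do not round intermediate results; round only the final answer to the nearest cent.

Penalty periods: ⌈228/30⌉ = 8; penalty = 8 × 0.5% × £640,000.00 = £25,600.00

£25,600.00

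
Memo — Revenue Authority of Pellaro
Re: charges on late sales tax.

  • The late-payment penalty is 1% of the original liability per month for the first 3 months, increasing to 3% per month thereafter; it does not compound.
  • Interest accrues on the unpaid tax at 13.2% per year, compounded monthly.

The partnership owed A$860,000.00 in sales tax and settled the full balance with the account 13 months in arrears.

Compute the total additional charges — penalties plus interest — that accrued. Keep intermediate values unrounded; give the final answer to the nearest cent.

A$415,233.24

Penalty, months 1–3: 3 × 1% × A$860,000.00 = A$25,800.00
Penalty, months 4–13: 10 × 3% × A$860,000.00 = A$258,000.00
Interest (13.2%/yr ÷ 12 = 1.1%/month): A$860,000.00 × ((1 + 0.011)^13 − 1) = A$131,433.2364…
Penalties + interest = A$283,800.0000 + A$131,433.2364… = A$415,233.24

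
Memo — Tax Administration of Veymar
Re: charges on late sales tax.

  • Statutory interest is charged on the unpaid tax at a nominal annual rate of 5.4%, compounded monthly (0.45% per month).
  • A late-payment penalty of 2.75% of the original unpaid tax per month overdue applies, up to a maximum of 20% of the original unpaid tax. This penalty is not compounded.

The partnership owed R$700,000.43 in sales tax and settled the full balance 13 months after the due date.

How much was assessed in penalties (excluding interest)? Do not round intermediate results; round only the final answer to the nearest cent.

Penalty (uncapped): 13 × 2.75% × R$700,000.43 = R$250,250.15…; cap = 20% × R$700,000.43 = R$140,000.09… → penalty = R$140,000.09…

R$140,000.09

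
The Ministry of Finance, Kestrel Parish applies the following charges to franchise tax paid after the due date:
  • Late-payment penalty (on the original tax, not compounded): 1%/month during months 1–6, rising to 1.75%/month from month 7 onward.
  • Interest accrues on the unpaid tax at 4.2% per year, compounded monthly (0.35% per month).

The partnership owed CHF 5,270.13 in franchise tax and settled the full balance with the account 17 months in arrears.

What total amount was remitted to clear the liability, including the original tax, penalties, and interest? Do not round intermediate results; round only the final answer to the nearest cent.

CHF 6,923.35

Penalty, months 1–6: 6 × 1% × CHF 5,270.13 = CHF 316.21…
Penalty, months 7–17: 11 × 1.75% × CHF 5,270.13 = CHF 1,014.50…
Interest: CHF 5,270.13 × ((1 + 0.0035)^17 − 1) = CHF 5,270.13 × 0.0611955… = CHF 322.5083…
Total = CHF 5,270.13 + CHF 1,330.7078… + CHF 322.5083… = CHF 6,923.35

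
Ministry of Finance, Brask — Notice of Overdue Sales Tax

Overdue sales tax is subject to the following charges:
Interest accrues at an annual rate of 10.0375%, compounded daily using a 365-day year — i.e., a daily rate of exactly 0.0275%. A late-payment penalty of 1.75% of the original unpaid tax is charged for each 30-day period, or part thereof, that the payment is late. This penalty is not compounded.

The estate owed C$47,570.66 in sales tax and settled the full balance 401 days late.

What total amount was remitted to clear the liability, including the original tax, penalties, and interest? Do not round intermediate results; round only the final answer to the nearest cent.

Penalty periods: ⌈401/30⌉ = 14; penalty = 14 × 1.75% × C$47,570.66 = C$11,654.81…
Interest: C$47,570.66 × ((1 + 0.000275)^401 − 1) = C$47,570.66 × 0.11656816… = C$5,545.2244…
Total = C$47,570.66 + C$11,654.8117 + C$5,545.2244… = C$64,770.70

C$64,770.70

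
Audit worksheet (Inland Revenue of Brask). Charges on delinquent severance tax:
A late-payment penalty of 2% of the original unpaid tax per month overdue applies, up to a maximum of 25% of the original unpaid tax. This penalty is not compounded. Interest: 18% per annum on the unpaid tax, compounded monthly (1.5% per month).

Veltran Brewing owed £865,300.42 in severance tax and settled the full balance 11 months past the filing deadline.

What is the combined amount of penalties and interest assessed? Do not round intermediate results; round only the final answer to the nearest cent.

Penalty: 11 × 2% × £865,300.42 = £190,366.09… (below the 25% cap of £216,325.11…)
Interest: £865,300.42 × ((1 + 0.015)^11 − 1) = £865,300.42 × 0.1779489… = £153,979.2903…
Penalties + interest = £190,366.0924 + £153,979.2903… = £344,345.38

£344,345.38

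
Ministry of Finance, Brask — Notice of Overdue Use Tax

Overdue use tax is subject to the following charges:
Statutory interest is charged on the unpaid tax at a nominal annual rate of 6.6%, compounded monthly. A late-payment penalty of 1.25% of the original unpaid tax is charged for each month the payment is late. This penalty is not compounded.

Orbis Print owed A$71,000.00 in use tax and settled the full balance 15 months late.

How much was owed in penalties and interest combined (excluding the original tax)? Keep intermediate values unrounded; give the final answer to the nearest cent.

Late-payment penalty = 1.25% × A$71,000.00 × 15 mo = A$13,312.50
Interest (6.6%/yr ÷ 12 = 0.55%/month): A$71,000.00 × ((1 + 0.0055)^15 − 1) = A$6,088.4783…
Penalties + interest = A$13,312.5000 + A$6,088.4783… = A$19,400.98

A$19,400.98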